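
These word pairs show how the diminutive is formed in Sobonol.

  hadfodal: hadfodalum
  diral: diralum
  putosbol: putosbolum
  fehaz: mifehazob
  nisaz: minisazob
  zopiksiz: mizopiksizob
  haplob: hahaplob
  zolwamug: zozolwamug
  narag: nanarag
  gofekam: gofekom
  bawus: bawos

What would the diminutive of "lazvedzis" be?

lazvedzos

"lazvedzis" ends in -s. The one such stem in the data (bawus → bawos) changes the last vowel to 'o' (as does gofekam), so the same rule applies.
So lazvedzis → lazvedzos.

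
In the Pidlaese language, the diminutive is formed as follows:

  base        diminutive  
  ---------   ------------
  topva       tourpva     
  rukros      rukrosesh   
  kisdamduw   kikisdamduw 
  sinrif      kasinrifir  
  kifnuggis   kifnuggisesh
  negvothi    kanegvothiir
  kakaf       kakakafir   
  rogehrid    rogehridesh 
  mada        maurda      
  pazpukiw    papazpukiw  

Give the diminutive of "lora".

pazpukiw and kifnuggis both have last vowel 'i' yet inflect differently (papazpukiw, kifnuggisesh), so the last vowel is not what conditions the rule; the final letter is.
"lora" ends in -a. The stems ending in -a (topva → tourpva, mada → maurda) insert -ur- after the first vowel.
So lora → lourra.

lourra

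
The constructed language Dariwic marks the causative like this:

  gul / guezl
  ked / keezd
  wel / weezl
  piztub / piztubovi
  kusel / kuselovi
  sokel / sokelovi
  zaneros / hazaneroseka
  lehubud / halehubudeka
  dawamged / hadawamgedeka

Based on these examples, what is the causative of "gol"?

gul and kusel both end in -l yet inflect differently (guezl, kuselovi), so the final letter is not what conditions the rule; the number of vowels is.
"gol" has 1 vowel. The stems with 1 vowel (gul → guezl, ked → keezd, wel → weezl) insert -ez- after the first vowel.
So gol → goezl.

goezl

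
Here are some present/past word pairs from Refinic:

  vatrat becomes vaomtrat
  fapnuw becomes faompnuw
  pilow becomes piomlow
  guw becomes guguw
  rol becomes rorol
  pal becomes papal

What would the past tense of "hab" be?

hahab

fapnuw and guw both end in -w yet inflect differently (faompnuw, guguw), so the final letter is not what conditions the rule; the number of vowels is.
"hab" has 1 vowel. The stems with 1 vowel (guw → guguw, rol → rorol, pal → papal) repeat the first consonant+vowel as a prefix.
The other pattern: stems with 2 vowels insert -om- after the first vowel.
So hab → hahab.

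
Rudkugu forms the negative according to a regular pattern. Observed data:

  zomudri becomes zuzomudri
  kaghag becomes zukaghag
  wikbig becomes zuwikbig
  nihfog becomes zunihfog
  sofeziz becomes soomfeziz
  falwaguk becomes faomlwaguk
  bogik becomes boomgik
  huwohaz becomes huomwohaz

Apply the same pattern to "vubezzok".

vuombezzok

"vubezzok" ends in -k. The stems ending in -k (falwaguk → faomlwaguk, bogik → boomgik) insert -om- after the first vowel.
So vubezzok → vuombezzok.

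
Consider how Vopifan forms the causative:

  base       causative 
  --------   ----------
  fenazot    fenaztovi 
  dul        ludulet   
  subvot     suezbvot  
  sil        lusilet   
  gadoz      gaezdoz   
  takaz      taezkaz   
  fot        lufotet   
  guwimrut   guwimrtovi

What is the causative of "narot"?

naezrot

fot and subvot both end in -t yet inflect differently (lufotet, suezbvot), so the final letter is not what conditions the rule; the number of vowels is.
"narot" has 2 vowels. The stems with 2 vowels (gadoz → gaezdoz, subvot → suezbvot, takaz → taezkaz) insert -ez- after the first vowel.
So narot → naezrot.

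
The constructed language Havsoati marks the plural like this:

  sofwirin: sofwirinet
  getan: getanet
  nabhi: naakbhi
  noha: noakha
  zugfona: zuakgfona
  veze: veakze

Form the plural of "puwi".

"puwi" ends in a vowel. The stems ending in a vowel (nabhi → naakbhi, noha → noakha, zugfona → zuakgfona) insert -ak- after the first vowel.
The other pattern: stems ending in a consonant add -et.
So puwi → puakwi.

puakwi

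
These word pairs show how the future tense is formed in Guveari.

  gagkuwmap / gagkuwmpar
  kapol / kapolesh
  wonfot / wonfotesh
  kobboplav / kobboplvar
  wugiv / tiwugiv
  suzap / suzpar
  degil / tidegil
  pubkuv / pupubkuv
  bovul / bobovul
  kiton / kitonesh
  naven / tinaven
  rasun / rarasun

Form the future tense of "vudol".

vudolesh

kiton and naven both end in -n yet inflect differently (kitonesh, tinaven), so the final letter is not what conditions the rule; the last vowel is.
"vudol" has last vowel 'o'. The stems whose last vowel is 'o' (wonfot → wonfotesh, kapol → kapolesh, kiton → kitonesh) add -esh.
So vudol → vudolesh.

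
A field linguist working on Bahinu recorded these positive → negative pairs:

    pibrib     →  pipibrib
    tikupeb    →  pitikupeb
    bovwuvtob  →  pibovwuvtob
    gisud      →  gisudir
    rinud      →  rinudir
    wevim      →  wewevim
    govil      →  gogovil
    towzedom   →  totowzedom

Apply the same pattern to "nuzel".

bovwuvtob and towzedom both have last vowel 'o' yet inflect differently (pibovwuvtob, totowzedom), so the last vowel is not what conditions the rule; the final letter is.
"nuzel" ends in -l. The one such stem in the data (govil → gogovil) repeats the first consonant+vowel as a prefix (as do wevim, towzedom), so the same rule applies.
So nuzel → nunuzel.

nunuzel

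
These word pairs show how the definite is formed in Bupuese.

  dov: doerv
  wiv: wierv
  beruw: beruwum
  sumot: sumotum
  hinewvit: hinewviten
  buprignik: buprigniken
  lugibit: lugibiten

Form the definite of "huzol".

huzolum

"huzol" has 2 vowels. The stems with 2 vowels (beruw → beruwum, sumot → sumotum) add -um.
The other patterns: stems with 1 vowel insert -er- after the first vowel; stems with 3 vowels add -en.
So huzol → huzolum.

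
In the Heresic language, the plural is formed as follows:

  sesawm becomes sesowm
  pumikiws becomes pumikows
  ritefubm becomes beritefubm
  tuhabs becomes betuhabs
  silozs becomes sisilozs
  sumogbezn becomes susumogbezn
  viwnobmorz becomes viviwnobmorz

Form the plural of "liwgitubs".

beliwgitubs

sesawm and ritefubm both end in -m yet inflect differently (sesowm, beritefubm), so the final letter is not what conditions the rule; the second-to-last letter is.
"liwgitubs" has second-to-last letter 'b'. The stems whose second-to-last letter is 'b' (ritefubm → beritefubm, tuhabs → betuhabs) add the prefix be-.
So liwgitubs → beliwgitubs.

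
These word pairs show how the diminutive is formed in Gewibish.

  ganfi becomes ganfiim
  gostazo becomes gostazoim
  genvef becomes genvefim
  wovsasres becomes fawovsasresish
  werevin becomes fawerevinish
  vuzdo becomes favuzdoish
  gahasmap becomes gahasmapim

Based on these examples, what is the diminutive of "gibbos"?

gostazo and vuzdo both end in -o yet inflect differently (gostazoim, favuzdoish), so the final letter is not what conditions the rule; the first letter is.
"gibbos" begins with g-. The stems beginning with g- (gahasmap → gahasmapim, genvef → genvefim, ganfi → ganfiim) add -im.
The other pattern: stems beginning with v- or w- add fa- … -ish around the stem.
So gibbos → gibbosim.

gibbosim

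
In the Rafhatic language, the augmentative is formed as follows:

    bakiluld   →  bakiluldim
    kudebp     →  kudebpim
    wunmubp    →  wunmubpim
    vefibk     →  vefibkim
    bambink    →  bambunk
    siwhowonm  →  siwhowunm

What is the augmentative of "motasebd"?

vefibk and bambink both end in -k yet inflect differently (vefibkim, bambunk), so the final letter is not what conditions the rule; the second-to-last letter is.
"motasebd" has second-to-last letter 'b'. The stems whose second-to-last letter is 'b' (kudebp → kudebpim, wunmubp → wunmubpim, vefibk → vefibkim) add -im.
The other pattern: stems whose second-to-last letter is 'n' change the last vowel to 'u'.
So motasebd → motasebdim.

motasebdim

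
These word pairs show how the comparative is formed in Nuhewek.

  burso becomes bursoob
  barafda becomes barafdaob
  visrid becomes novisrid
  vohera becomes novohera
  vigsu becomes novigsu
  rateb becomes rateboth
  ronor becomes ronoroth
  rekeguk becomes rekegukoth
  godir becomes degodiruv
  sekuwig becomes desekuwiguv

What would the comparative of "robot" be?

barafda and vohera both end in -a yet inflect differently (barafdaob, novohera), so the final letter is not what conditions the rule; the first letter is.
"robot" begins with r-. The stems beginning with r- (rateb → rateboth, ronor → ronoroth, rekeguk → rekegukoth) add -oth.
So robot → robototh.

robototh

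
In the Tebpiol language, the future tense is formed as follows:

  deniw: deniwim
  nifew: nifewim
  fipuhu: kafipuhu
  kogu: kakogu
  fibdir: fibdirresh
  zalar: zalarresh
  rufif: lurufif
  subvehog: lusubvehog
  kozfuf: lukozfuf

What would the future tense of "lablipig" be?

"lablipig" ends in -g. The one such stem in the data (subvehog → lusubvehog) adds the prefix lu-, so the same rule applies.
The other patterns: stems ending in -w add -im; stems ending in -u add the prefix ka-; stems ending in -r double the final consonant and add -esh.
So lablipig → lulablipig.

lulablipig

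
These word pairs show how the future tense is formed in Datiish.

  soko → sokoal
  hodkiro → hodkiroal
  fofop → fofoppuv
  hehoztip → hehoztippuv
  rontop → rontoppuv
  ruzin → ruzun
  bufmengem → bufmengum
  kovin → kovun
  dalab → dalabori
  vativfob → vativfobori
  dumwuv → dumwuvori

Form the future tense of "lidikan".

soko and fofop both have last vowel 'o' yet inflect differently (sokoal, fofoppuv), so the last vowel is not what conditions the rule; the final letter is.
"lidikan" ends in -n. The stems ending in -n (ruzin → ruzun, kovin → kovun) change the last vowel to 'u'.
The other patterns: stems ending in -o add -al; stems ending in -p double the final consonant and add -uv; stems ending in -b or -v add -ori.
So lidikan → lidikun.

lidikun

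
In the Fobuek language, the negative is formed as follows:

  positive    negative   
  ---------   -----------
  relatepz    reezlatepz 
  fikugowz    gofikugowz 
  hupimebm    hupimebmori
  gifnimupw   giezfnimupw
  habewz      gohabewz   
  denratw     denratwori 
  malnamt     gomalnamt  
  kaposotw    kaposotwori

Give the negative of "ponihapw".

gifnimupw and denratw both end in -w yet inflect differently (giezfnimupw, denratwori), so the final letter is not what conditions the rule; the second-to-last letter is.
"ponihapw" has second-to-last letter 'p'. The stems whose second-to-last letter is 'p' (relatepz → reezlatepz, gifnimupw → giezfnimupw) insert -ez- after the first vowel.
So ponihapw → poeznihapw.

poeznihapw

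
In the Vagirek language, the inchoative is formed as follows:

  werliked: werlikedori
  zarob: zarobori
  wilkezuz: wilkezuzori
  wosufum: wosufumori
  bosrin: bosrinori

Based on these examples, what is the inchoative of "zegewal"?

Every pair shown (werliked → werlikedori, zarob → zarobori, wilkezuz → wilkezuzori, …) follows the same rule: add -ori.
So zegewal → zegewalori.

zegewalori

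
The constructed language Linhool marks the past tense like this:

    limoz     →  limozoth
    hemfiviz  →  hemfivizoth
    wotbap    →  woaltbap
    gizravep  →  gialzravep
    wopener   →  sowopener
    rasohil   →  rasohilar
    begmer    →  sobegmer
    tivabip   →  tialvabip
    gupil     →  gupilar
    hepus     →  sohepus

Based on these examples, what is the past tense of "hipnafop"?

hemfiviz and tivabip both have last vowel 'i' yet inflect differently (hemfivizoth, tialvabip), so the last vowel is not what conditions the rule; the final letter is.
"hipnafop" ends in -p. The stems ending in -p (wotbap → woaltbap, gizravep → gialzravep, tivabip → tialvabip) insert -al- after the first vowel.
So hipnafop → hialpnafop.

hialpnafop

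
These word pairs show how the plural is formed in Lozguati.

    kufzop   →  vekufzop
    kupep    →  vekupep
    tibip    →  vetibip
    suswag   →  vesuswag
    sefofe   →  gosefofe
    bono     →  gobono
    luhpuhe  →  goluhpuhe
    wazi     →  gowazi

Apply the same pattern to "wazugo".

kupep and sefofe both have last vowel 'e' yet inflect differently (vekupep, gosefofe), so the last vowel is not what conditions the rule; whether the stem ends in a vowel or a consonant is.
"wazugo" ends in a vowel. The stems ending in a vowel (sefofe → gosefofe, bono → gobono, luhpuhe → goluhpuhe) add the prefix go-.
So wazugo → gowazugo.

gowazugo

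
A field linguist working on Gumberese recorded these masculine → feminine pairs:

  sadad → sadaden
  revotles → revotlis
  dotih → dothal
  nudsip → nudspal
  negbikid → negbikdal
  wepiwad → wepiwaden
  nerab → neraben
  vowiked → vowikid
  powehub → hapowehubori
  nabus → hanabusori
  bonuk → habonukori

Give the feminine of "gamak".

gamaken

"gamak" has last vowel 'a'. The stems whose last vowel is 'a' (nerab → neraben, wepiwad → wepiwaden, sadad → sadaden) add -en.
The other patterns: stems whose last vowel is 'u' add ha- … -ori around the stem; stems whose last vowel is 'e' change the last vowel to 'i'; stems whose last vowel is 'i' delete the last vowel and add -al.
So gamak → gamaken.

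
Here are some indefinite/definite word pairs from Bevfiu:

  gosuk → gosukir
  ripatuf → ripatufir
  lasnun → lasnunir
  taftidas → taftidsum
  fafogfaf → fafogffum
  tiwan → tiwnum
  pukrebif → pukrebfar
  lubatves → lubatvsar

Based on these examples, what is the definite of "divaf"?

ripatuf and fafogfaf both end in -f yet inflect differently (ripatufir, fafogffum), so the final letter is not what conditions the rule; the last vowel is.
"divaf" has last vowel 'a'. The stems whose last vowel is 'a' (taftidas → taftidsum, fafogfaf → fafogffum, tiwan → tiwnum) delete the last vowel and add -um.
So divaf → divfum.

divfum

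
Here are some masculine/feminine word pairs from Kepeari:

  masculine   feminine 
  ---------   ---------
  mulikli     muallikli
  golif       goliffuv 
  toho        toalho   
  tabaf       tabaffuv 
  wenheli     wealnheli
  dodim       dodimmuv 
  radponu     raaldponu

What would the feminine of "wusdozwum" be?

"wusdozwum" ends in a consonant. The stems ending in a consonant (dodim → dodimmuv, golif → goliffuv, tabaf → tabaffuv) double the final consonant and add -uv.
The other pattern: stems ending in a vowel insert -al- after the first vowel.
So wusdozwum → wusdozwummuv.

wusdozwummuv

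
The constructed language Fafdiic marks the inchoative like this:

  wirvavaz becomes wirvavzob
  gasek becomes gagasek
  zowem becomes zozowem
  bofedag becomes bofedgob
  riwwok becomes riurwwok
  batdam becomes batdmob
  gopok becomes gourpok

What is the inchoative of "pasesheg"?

batdam and zowem both end in -m yet inflect differently (batdmob, zozowem), so the final letter is not what conditions the rule; the last vowel is.
"pasesheg" has last vowel 'e'. The stems whose last vowel is 'e' (zowem → zozowem, gasek → gagasek) repeat the first consonant+vowel as a prefix.
The other patterns: stems whose last vowel is 'a' delete the last vowel and add -ob; stems whose last vowel is 'o' insert -ur- after the first vowel.
So pasesheg → papasesheg.

papasesheg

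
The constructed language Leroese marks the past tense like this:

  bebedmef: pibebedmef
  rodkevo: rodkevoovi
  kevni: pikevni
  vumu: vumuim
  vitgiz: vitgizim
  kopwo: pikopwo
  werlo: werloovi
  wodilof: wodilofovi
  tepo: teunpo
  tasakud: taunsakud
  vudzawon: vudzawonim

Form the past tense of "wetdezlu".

wetdezluovi

kopwo and tepo both end in -o yet inflect differently (pikopwo, teunpo), so the final letter is not what conditions the rule; the first letter is.
"wetdezlu" begins with w-. The stems beginning with w- (werlo → werloovi, wodilof → wodilofovi) add -ovi.
The other patterns: stems beginning with v- add -im; stems beginning with b- or k- add the prefix pi-; stems beginning with t- insert -un- after the first vowel.
So wetdezlu → wetdezluovi.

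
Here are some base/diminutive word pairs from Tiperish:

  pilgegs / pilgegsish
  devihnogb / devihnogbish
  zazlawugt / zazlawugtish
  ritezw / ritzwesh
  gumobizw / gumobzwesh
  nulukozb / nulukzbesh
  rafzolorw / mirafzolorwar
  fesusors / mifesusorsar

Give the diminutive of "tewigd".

tewigdish

"tewigd" has second-to-last letter 'g'. The stems whose second-to-last letter is 'g' (pilgegs → pilgegsish, devihnogb → devihnogbish, zazlawugt → zazlawugtish) add -ish.
So tewigd → tewigdish.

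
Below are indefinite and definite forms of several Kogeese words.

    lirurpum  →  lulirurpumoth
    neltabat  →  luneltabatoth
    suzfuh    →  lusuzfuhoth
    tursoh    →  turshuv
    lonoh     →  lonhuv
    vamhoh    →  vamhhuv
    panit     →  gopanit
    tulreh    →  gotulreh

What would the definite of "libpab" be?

suzfuh and tursoh both end in -h yet inflect differently (lusuzfuhoth, turshuv), so the final letter is not what conditions the rule; the last vowel is.
"libpab" has last vowel 'a'. The one such stem in the data (neltabat → luneltabatoth) adds lu- … -oth around the stem, so the same rule applies.
The other patterns: stems whose last vowel is 'o' delete the last vowel and add -uv; stems whose last vowel is 'e' or 'i' add the prefix go-.
So libpab → lulibpaboth.

lulibpaboth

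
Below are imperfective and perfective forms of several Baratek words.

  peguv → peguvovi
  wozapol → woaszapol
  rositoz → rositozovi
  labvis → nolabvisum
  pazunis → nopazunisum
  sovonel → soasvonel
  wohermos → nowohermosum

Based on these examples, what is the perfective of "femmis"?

nofemmisum

wohermos and wozapol both have last vowel 'o' yet inflect differently (nowohermosum, woaszapol), so the last vowel is not what conditions the rule; the final letter is.
"femmis" ends in -s. The stems ending in -s (pazunis → nopazunisum, wohermos → nowohermosum, labvis → nolabvisum) add no- … -um around the stem.
So femmis → nofemmisum.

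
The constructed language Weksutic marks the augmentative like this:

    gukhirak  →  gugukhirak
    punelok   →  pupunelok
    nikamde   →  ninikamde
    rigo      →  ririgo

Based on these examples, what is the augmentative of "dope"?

Every pair shown (gukhirak → gugukhirak, punelok → pupunelok, nikamde → ninikamde, …) follows the same rule: repeat the first consonant+vowel as a prefix.
So dope → dodope.

dodope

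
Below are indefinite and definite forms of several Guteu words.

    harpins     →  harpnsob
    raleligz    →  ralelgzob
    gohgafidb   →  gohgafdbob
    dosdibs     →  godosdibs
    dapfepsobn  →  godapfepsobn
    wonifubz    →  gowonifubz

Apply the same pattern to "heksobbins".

dosdibs and harpins both end in -s yet inflect differently (godosdibs, harpnsob), so the final letter is not what conditions the rule; the second-to-last letter is.
"heksobbins" has second-to-last letter 'n'. The one such stem in the data (harpins → harpnsob) deletes the last vowel and adds -ob (as do gohgafidb, raleligz), so the same rule applies.
The other pattern: stems whose second-to-last letter is 'b' add the prefix go-.
So heksobbins → heksobbnsob.

heksobbnsob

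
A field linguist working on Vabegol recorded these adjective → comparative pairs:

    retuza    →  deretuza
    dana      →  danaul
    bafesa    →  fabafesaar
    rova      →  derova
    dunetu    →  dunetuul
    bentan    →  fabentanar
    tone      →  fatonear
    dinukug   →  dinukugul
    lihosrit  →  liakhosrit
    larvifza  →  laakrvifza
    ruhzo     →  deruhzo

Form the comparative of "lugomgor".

rova and dana both end in -a yet inflect differently (derova, danaul), so the final letter is not what conditions the rule; the first letter is.
"lugomgor" begins with l-. The stems beginning with l- (larvifza → laakrvifza, lihosrit → liakhosrit) insert -ak- after the first vowel.
So lugomgor → luakgomgor.

luakgomgor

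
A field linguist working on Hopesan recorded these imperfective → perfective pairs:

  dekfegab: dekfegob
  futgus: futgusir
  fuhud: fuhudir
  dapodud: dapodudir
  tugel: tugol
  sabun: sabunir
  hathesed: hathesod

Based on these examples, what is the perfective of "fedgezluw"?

"fedgezluw" has last vowel 'u'. The stems whose last vowel is 'u' (fuhud → fuhudir, futgus → futgusir, dapodud → dapodudir) add -ir.
The other pattern: stems whose last vowel is 'a' or 'e' change the last vowel to 'o'.
So fedgezluw → fedgezluwir.

fedgezluwir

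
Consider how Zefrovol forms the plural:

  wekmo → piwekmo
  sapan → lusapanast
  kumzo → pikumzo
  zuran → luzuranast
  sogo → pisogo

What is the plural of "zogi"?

pizogi

sogo and sapan both begin with s- yet inflect differently (pisogo, lusapanast), so the first letter is not what conditions the rule; whether the stem ends in a vowel or a consonant is.
"zogi" ends in a vowel. The stems ending in a vowel (kumzo → pikumzo, wekmo → piwekmo, sogo → pisogo) add the prefix pi-.
So zogi → pizogi.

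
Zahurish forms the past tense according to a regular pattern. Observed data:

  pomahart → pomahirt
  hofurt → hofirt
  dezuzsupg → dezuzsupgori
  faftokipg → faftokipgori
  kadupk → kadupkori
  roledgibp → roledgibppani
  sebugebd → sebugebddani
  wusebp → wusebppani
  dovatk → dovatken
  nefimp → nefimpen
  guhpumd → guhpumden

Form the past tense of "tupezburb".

tupezbirb

kadupk and dovatk both end in -k yet inflect differently (kadupkori, dovatken), so the final letter is not what conditions the rule; the second-to-last letter is.
"tupezburb" has second-to-last letter 'r'. The stems whose second-to-last letter is 'r' (pomahart → pomahirt, hofurt → hofirt) change the last vowel to 'i'.
The other patterns: stems whose second-to-last letter is 'p' add -ori; stems whose second-to-last letter is 'b' double the final consonant and add -ani; stems whose second-to-last letter is 'm' or 't' add -en.
So tupezburb → tupezbirb.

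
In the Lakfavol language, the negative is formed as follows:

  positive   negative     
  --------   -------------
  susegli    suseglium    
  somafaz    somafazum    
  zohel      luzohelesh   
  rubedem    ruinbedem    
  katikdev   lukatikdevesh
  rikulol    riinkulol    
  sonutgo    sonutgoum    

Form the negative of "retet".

reintet

"retet" begins with r-. The stems beginning with r- (rikulol → riinkulol, rubedem → ruinbedem) insert -in- after the first vowel.
The other patterns: stems beginning with s- add -um; stems beginning with k- or z- add lu- … -esh around the stem.
So retet → reintet.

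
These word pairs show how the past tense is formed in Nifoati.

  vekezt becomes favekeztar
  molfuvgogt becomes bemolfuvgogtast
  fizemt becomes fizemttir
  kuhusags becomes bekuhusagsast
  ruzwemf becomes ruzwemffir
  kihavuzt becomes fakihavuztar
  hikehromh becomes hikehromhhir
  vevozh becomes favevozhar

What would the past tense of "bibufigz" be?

bebibufigzast

"bibufigz" has second-to-last letter 'g'. The stems whose second-to-last letter is 'g' (kuhusags → bekuhusagsast, molfuvgogt → bemolfuvgogtast) add be- … -ast around the stem.
So bibufigz → bebibufigzast.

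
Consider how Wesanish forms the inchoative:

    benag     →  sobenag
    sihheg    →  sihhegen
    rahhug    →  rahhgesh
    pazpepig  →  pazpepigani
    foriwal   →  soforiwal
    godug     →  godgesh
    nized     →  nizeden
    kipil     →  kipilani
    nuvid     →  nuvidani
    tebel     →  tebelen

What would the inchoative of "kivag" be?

sokivag

kipil and tebel both end in -l yet inflect differently (kipilani, tebelen), so the final letter is not what conditions the rule; the last vowel is.
"kivag" has last vowel 'a'. The stems whose last vowel is 'a' (foriwal → soforiwal, benag → sobenag) add the prefix so-.
The other patterns: stems whose last vowel is 'i' add -ani; stems whose last vowel is 'e' add -en; stems whose last vowel is 'u' delete the last vowel and add -esh.
So kivag → sokivag.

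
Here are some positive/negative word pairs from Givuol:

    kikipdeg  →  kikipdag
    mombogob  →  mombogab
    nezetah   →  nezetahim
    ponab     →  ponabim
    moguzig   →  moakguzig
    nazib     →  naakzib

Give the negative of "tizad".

"tizad" has last vowel 'a'. The stems whose last vowel is 'a' (nezetah → nezetahim, ponab → ponabim) add -im.
The other patterns: stems whose last vowel is 'e' or 'o' change the last vowel to 'a'; stems whose last vowel is 'i' insert -ak- after the first vowel.
So tizad → tizadim.

tizadim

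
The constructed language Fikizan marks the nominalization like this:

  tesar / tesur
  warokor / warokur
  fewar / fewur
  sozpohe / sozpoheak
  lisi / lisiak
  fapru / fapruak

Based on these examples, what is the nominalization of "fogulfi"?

"fogulfi" ends in a vowel. The stems ending in a vowel (sozpohe → sozpoheak, lisi → lisiak, fapru → fapruak) add -ak.
The other pattern: stems ending in a consonant change the last vowel to 'u'.
So fogulfi → fogulfiak.

fogulfiak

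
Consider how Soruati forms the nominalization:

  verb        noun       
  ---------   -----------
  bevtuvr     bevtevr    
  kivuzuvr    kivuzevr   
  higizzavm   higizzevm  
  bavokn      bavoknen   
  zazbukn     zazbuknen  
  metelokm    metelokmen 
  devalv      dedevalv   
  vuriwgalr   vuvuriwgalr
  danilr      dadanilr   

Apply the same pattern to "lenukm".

"lenukm" has second-to-last letter 'k'. The stems whose second-to-last letter is 'k' (bavokn → bavoknen, zazbukn → zazbuknen, metelokm → metelokmen) add -en.
The other patterns: stems whose second-to-last letter is 'v' change the last vowel to 'e'; stems whose second-to-last letter is 'l' repeat the first consonant+vowel as a prefix.
So lenukm → lenukmen.

lenukmen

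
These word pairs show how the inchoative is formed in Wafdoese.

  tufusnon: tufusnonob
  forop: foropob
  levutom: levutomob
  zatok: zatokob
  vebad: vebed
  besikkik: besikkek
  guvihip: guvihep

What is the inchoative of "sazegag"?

sazegeg

zatok and besikkik both end in -k yet inflect differently (zatokob, besikkek), so the final letter is not what conditions the rule; the last vowel is.
"sazegag" has last vowel 'a'. The one such stem in the data (vebad → vebed) changes the last vowel to 'e' (as do besikkik, guvihip), so the same rule applies.
So sazegag → sazegeg.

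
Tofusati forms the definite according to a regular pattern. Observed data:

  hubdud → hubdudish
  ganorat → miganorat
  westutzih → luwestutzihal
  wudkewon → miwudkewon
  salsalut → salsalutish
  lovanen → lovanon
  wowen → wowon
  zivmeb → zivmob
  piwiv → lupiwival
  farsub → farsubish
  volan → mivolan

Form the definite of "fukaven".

farsub and zivmeb both end in -b yet inflect differently (farsubish, zivmob), so the final letter is not what conditions the rule; the last vowel is.
"fukaven" has last vowel 'e'. The stems whose last vowel is 'e' (lovanen → lovanon, wowen → wowon, zivmeb → zivmob) change the last vowel to 'o'.
The other patterns: stems whose last vowel is 'u' add -ish; stems whose last vowel is 'i' add lu- … -al around the stem; stems whose last vowel is 'a' or 'o' add the prefix mi-.
So fukaven → fukavon.

fukavon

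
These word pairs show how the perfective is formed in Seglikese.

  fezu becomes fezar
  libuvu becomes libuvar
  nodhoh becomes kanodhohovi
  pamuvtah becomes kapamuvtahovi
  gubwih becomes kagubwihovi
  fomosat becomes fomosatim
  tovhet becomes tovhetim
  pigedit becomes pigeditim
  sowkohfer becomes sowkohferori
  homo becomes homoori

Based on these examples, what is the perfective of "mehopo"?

pamuvtah and fomosat both have last vowel 'a' yet inflect differently (kapamuvtahovi, fomosatim), so the last vowel is not what conditions the rule; the final letter is.
"mehopo" ends in -o. The one such stem in the data (homo → homoori) adds -ori, so the same rule applies.
So mehopo → mehopoori.

mehopoori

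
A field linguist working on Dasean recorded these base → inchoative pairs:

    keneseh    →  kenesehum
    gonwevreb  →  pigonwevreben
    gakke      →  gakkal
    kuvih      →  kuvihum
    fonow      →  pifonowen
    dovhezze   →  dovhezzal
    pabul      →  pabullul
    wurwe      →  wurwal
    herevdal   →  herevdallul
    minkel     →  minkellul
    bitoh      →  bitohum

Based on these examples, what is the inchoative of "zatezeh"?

zatezehum

"zatezeh" ends in -h. The stems ending in -h (bitoh → bitohum, kuvih → kuvihum, keneseh → kenesehum) add -um.
The other patterns: stems ending in -b or -w add pi- … -en around the stem; stems ending in -e drop the final letter and add -al; stems ending in -l double the final consonant and add -ul.
So zatezeh → zatezehum.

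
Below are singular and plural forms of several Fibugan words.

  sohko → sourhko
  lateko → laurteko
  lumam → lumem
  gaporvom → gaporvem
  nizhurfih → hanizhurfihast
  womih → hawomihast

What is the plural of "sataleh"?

sohko and gaporvom both have last vowel 'o' yet inflect differently (sourhko, gaporvem), so the last vowel is not what conditions the rule; the final letter is.
"sataleh" ends in -h. The stems ending in -h (nizhurfih → hanizhurfihast, womih → hawomihast) add ha- … -ast around the stem.
The other patterns: stems ending in -o insert -ur- after the first vowel; stems ending in -m change the last vowel to 'e'.
So sataleh → hasatalehast.

hasatalehast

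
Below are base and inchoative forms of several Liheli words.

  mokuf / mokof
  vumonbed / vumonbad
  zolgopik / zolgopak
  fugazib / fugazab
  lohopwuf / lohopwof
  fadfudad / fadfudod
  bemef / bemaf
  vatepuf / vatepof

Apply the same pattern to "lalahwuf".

lalahwof

fadfudad and vumonbed both end in -d yet inflect differently (fadfudod, vumonbad), so the final letter is not what conditions the rule; the last vowel is.
"lalahwuf" has last vowel 'u'. The stems whose last vowel is 'u' (vatepuf → vatepof, mokuf → mokof, lohopwuf → lohopwof) change the last vowel to 'o'.
So lalahwuf → lalahwof.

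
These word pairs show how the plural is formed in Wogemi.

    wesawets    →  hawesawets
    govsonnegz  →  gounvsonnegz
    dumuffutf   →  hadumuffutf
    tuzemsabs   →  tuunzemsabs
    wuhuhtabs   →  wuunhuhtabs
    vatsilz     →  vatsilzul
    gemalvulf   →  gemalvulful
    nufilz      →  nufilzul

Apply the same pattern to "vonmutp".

dumuffutf and gemalvulf both end in -f yet inflect differently (hadumuffutf, gemalvulful), so the final letter is not what conditions the rule; the second-to-last letter is.
"vonmutp" has second-to-last letter 't'. The stems whose second-to-last letter is 't' (dumuffutf → hadumuffutf, wesawets → hawesawets) add the prefix ha-.
So vonmutp → havonmutp.

havonmutp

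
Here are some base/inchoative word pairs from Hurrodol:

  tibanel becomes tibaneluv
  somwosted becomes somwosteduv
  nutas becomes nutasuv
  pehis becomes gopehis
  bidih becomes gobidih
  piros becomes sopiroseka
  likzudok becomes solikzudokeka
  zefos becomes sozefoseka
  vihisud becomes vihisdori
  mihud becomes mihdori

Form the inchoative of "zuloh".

sozuloheka

nutas and pehis both end in -s yet inflect differently (nutasuv, gopehis), so the final letter is not what conditions the rule; the last vowel is.
"zuloh" has last vowel 'o'. The stems whose last vowel is 'o' (piros → sopiroseka, likzudok → solikzudokeka, zefos → sozefoseka) add so- … -eka around the stem.
The other patterns: stems whose last vowel is 'a' or 'e' add -uv; stems whose last vowel is 'i' add the prefix go-; stems whose last vowel is 'u' delete the last vowel and add -ori.
So zuloh → sozuloheka.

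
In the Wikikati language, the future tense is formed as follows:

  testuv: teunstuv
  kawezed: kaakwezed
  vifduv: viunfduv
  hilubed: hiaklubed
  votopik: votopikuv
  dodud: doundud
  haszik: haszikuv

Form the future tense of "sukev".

dodud and kawezed both end in -d yet inflect differently (doundud, kaakwezed), so the final letter is not what conditions the rule; the last vowel is.
"sukev" has last vowel 'e'. The stems whose last vowel is 'e' (kawezed → kaakwezed, hilubed → hiaklubed) insert -ak- after the first vowel.
So sukev → suakkev.

suakkev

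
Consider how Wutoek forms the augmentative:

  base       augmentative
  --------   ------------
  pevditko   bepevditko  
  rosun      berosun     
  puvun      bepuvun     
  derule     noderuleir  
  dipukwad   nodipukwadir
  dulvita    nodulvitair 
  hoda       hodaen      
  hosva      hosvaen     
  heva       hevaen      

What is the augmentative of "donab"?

nodonabir

"donab" begins with d-. The stems beginning with d- (derule → noderuleir, dipukwad → nodipukwadir, dulvita → nodulvitair) add no- … -ir around the stem.
The other patterns: stems beginning with p- or r- add the prefix be-; stems beginning with h- add -en.
So donab → nodonabir.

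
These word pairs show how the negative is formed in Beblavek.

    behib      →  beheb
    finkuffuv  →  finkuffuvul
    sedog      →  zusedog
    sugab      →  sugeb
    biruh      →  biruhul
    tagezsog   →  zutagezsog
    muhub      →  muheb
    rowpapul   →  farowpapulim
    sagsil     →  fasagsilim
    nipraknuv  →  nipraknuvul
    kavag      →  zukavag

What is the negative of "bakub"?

bakeb

"bakub" ends in -b. The stems ending in -b (muhub → muheb, sugab → sugeb, behib → beheb) change the last vowel to 'e'.
The other patterns: stems ending in -g add the prefix zu-; stems ending in -l add fa- … -im around the stem; stems ending in -h or -v add -ul.
So bakub → bakeb.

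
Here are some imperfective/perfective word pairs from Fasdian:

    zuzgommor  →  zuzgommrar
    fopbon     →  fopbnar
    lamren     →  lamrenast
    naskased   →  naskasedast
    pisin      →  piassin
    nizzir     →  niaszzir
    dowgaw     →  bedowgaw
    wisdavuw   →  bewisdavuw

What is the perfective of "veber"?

fopbon and lamren both end in -n yet inflect differently (fopbnar, lamrenast), so the final letter is not what conditions the rule; the last vowel is.
"veber" has last vowel 'e'. The stems whose last vowel is 'e' (lamren → lamrenast, naskased → naskasedast) add -ast.
The other patterns: stems whose last vowel is 'o' delete the last vowel and add -ar; stems whose last vowel is 'i' insert -as- after the first vowel; stems whose last vowel is 'a' or 'u' add the prefix be-.
So veber → veberast.

veberast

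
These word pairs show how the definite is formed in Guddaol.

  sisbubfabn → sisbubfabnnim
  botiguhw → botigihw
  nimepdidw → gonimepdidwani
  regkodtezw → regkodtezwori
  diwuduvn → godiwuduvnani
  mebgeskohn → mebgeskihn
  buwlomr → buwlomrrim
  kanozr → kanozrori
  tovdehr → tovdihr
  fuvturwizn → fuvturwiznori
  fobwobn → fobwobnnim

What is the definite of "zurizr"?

zurizrori

"zurizr" has second-to-last letter 'z'. The stems whose second-to-last letter is 'z' (kanozr → kanozrori, regkodtezw → regkodtezwori, fuvturwizn → fuvturwiznori) add -ori.
The other patterns: stems whose second-to-last letter is 'h' change the last vowel to 'i'; stems whose second-to-last letter is 'b' or 'm' double the final consonant and add -im; stems whose second-to-last letter is 'd' or 'v' add go- … -ani around the stem.
So zurizr → zurizrori.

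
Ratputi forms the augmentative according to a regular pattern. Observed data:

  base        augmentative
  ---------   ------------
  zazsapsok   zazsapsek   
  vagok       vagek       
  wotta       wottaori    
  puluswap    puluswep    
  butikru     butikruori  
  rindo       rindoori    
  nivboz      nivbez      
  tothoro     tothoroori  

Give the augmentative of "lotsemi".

lotsemiori

tothoro and nivboz both have last vowel 'o' yet inflect differently (tothoroori, nivbez), so the last vowel is not what conditions the rule; whether the stem ends in a vowel or a consonant is.
"lotsemi" ends in a vowel. The stems ending in a vowel (butikru → butikruori, tothoro → tothoroori, wotta → wottaori) add -ori.
The other pattern: stems ending in a consonant change the last vowel to 'e'.
So lotsemi → lotsemiori.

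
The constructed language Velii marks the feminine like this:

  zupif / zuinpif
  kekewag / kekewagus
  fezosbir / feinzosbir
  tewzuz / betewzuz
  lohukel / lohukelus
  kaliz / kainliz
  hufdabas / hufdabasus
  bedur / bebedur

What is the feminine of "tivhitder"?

tivhitderus

"tivhitder" has last vowel 'e'. The one such stem in the data (lohukel → lohukelus) adds -us, so the same rule applies.
So tivhitder → tivhitderus.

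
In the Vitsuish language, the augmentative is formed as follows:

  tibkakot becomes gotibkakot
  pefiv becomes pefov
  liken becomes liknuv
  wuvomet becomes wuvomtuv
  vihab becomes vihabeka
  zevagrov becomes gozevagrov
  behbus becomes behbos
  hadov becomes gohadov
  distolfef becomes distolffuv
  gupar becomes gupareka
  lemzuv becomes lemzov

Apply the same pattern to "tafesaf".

tafesafeka

wuvomet and tibkakot both end in -t yet inflect differently (wuvomtuv, gotibkakot), so the final letter is not what conditions the rule; the last vowel is.
"tafesaf" has last vowel 'a'. The stems whose last vowel is 'a' (vihab → vihabeka, gupar → gupareka) add -eka.
The other patterns: stems whose last vowel is 'e' delete the last vowel and add -uv; stems whose last vowel is 'o' add the prefix go-; stems whose last vowel is 'i' or 'u' change the last vowel to 'o'.
So tafesaf → tafesafeka.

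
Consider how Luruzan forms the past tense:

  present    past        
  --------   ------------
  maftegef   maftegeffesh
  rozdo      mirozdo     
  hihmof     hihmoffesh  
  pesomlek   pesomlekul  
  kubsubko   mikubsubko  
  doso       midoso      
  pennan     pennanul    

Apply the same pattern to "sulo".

misulo

"sulo" ends in -o. The stems ending in -o (kubsubko → mikubsubko, doso → midoso, rozdo → mirozdo) add the prefix mi-.
So sulo → misulo.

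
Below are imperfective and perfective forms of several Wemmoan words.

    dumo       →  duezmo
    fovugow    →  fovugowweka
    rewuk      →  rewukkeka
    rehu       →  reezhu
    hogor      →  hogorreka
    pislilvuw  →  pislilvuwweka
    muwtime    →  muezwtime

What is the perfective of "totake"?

"totake" ends in a vowel. The stems ending in a vowel (rehu → reezhu, dumo → duezmo, muwtime → muezwtime) insert -ez- after the first vowel.
The other pattern: stems ending in a consonant double the final consonant and add -eka.
So totake → toeztake.

toeztake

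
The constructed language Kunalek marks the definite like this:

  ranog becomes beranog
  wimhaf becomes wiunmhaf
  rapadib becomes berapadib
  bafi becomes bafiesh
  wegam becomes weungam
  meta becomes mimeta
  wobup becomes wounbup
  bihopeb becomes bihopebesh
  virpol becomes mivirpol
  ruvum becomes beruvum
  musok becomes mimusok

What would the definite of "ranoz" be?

beranoz

bihopeb and rapadib both end in -b yet inflect differently (bihopebesh, berapadib), so the final letter is not what conditions the rule; the first letter is.
"ranoz" begins with r-. The stems beginning with r- (ranog → beranog, ruvum → beruvum, rapadib → berapadib) add the prefix be-.
The other patterns: stems beginning with b- add -esh; stems beginning with w- insert -un- after the first vowel; stems beginning with m- or v- add the prefix mi-.
So ranoz → beranoz.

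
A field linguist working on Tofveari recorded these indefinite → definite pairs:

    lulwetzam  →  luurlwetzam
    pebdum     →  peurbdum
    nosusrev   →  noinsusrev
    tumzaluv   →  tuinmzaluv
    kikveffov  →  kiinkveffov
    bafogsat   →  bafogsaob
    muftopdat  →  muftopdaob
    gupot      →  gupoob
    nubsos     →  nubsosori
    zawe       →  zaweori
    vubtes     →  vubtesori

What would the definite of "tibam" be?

pebdum and tumzaluv both have last vowel 'u' yet inflect differently (peurbdum, tuinmzaluv), so the last vowel is not what conditions the rule; the final letter is.
"tibam" ends in -m. The stems ending in -m (lulwetzam → luurlwetzam, pebdum → peurbdum) insert -ur- after the first vowel.
The other patterns: stems ending in -v insert -in- after the first vowel; stems ending in -t drop the final letter and add -ob; stems ending in -e or -s add -ori.
So tibam → tiurbam.

tiurbam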